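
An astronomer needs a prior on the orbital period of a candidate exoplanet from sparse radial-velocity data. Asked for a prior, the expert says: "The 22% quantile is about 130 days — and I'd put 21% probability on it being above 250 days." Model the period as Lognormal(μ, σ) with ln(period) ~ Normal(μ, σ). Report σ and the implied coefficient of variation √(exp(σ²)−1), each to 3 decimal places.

If T ~ Lognormal(μ,σ) then ln T ~ Normal(μ,σ), so the p-quantile of ln T is μ + z_p·σ.
ln(130) = 4.868 and ln(250) = 5.521; z_{0.22} = -0.7722, z_{0.79} = 0.8064.
σ = (5.521 − 4.868)/(0.8064 − (-0.7722)) = 0.414.
μ = 4.868 − (-0.7722)·0.414 = 5.187.
CV = √(exp(σ²)−1) = √(exp(0.1716)−1) = 0.433.

σ ≈ 0.414, CV ≈ 0.433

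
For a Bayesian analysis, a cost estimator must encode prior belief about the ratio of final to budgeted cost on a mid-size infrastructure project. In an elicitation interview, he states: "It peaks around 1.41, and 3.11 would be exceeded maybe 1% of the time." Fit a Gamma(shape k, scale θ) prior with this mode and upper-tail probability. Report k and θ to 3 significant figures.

k ≈ 8.7, θ ≈ 0.183

Gamma(k,θ) with k>1 has mode (k−1)θ, so θ = 1.41/(k−1).
Need P(X < 3.11) = 0.99 with θ tied to k this way. Start at k = 2, θ = 1.41: P(X<3.11) ≈ 0.647.
Too low — raise k to concentrate. Iterating converges to k ≈ 8.7.
Then θ = 1.41/(8.7−1) ≈ 0.183.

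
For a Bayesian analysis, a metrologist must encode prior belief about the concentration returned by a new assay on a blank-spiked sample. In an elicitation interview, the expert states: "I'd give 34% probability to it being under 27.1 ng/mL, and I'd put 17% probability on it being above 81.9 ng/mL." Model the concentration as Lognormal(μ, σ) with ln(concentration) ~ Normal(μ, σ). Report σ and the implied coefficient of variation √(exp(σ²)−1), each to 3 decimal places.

If T ~ Lognormal(μ,σ) then ln T ~ Normal(μ,σ), so the p-quantile of ln T is μ + z_p·σ.
ln(27.1) = 3.3 and ln(81.9) = 4.405; z_{0.34} = -0.4125, z_{0.83} = 0.9542.
σ = (4.405 − 3.3)/(0.9542 − (-0.4125)) = 0.809.
μ = 3.3 − (-0.4125)·0.809 = 3.633.
CV = √(exp(σ²)−1) = √(exp(0.6549)−1) = 0.962.

σ ≈ 0.809, CV ≈ 0.962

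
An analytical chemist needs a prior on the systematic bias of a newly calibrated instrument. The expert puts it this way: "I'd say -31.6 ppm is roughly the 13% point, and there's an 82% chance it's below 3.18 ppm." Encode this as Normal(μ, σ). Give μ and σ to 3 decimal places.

The p-quantile of Normal(μ,σ) is μ + z_p·σ, with z_{0.13} = -1.126 and z_{0.82} = 0.9154.
Eliminate σ: μ = (z₂·x₁ − z₁·x₂)/(z₂ − z₁) = (0.9154·-31.6 − (-1.126)·3.18)/2.042 = -12.413.
Then σ = (x₂ − x₁)/(z₂ − z₁) = (3.18 − -31.6)/2.042 = 17.034.

μ = -12.413, σ = 17.034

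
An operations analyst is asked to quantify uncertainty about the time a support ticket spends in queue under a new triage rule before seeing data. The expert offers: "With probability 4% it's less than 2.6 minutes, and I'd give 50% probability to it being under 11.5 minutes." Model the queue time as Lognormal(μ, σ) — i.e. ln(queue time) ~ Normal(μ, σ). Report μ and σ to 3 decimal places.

If T ~ Lognormal(μ,σ) then ln T ~ Normal(μ,σ), so the p-quantile of ln T is μ + z_p·σ.
ln(2.6) = 0.9555 and ln(11.5) = 2.442; z_{0.04} = -1.751, z_{0.5} = 0.
σ = (2.442 − 0.9555)/(0 − (-1.751)) = 0.849.
μ = 0.9555 − (-1.751)·0.849 = 2.442.

μ ≈ 2.442, σ ≈ 0.849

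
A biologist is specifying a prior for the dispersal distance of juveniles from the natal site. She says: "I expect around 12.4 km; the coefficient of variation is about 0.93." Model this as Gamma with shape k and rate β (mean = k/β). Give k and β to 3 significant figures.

For Gamma(k, rate β): mean = k/β, variance = k/β², so CV = 1/√k.
CV = 0.93, hence k = 1/CV² = 1.16.
Then β = k/mean = 1.16/12.4 = 0.0932.

k ≈ 1.16, β ≈ 0.0932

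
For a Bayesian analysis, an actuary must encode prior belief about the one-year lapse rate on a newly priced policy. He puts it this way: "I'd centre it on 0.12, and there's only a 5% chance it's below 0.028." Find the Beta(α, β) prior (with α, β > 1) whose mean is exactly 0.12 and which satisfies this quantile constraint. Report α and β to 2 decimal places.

With mean 0.12 fixed, write α = 0.12s, β = 0.88s where s = α+β.
Need P(θ < 0.028) = 0.05 under Beta(0.12s, 0.88s). Normal approximation: (q−m)/√(m(1−m)/s) ≈ z_{0.05} = -1.64, so s ≈ 0.12·0.88·(-1.64)²/(0.028−0.12)² = 33.8.
At s = 33.8: P(θ<0.028) ≈ 0.012. Adjusting to match 0.05 gives s ≈ 19.73.
So α = 0.12·19.73 ≈ 2.37, β = 0.88·19.73 ≈ 17.36.

α ≈ 2.37, β ≈ 17.36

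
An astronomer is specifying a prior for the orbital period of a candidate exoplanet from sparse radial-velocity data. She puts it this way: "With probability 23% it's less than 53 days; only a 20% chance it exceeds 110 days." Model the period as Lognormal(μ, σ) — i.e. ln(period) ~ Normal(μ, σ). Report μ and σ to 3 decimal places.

If T ~ Lognormal(μ,σ) then ln T ~ Normal(μ,σ), so the p-quantile of ln T is μ + z_p·σ.
ln(53) = 3.97 and ln(110) = 4.7; z_{0.23} = -0.7388, z_{0.8} = 0.8416.
σ = (4.7 − 3.97)/(0.8416 − (-0.7388)) = 0.462.
μ = 3.97 − (-0.7388)·0.462 = 4.312.

μ ≈ 4.312, σ ≈ 0.462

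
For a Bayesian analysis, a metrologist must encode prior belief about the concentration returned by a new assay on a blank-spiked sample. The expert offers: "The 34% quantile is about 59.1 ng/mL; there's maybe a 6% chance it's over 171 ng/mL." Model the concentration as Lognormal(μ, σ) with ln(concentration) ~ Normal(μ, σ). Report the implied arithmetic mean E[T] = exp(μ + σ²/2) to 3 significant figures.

E[T] ≈ 85.4 ng/mL

If T ~ Lognormal(μ,σ) then ln T ~ Normal(μ,σ), so the p-quantile of ln T is μ + z_p·σ.
ln(59.1) = 4.079 and ln(171) = 5.142; z_{0.34} = -0.4125, z_{0.94} = 1.555.
σ = (5.142 − 4.079)/(1.555 − (-0.4125)) = 0.540.
μ = 4.079 − (-0.4125)·0.540 = 4.302.
E[T] = exp(μ + σ²/2) = exp(4.302 + 0.1458) = 85.4 ng/mL.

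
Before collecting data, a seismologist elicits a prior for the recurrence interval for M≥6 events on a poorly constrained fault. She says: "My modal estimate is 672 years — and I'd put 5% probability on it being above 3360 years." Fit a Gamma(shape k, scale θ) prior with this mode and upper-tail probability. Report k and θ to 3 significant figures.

Gamma(k,θ) with k>1 has mode (k−1)θ, so θ = 672/(k−1).
Need P(X < 3360) = 0.95 with θ tied to k this way. Start at k = 2, θ = 672: P(X<3360) ≈ 0.960.
Too high — lower k to spread out. Iterating converges to k ≈ 1.92.
Then θ = 672/(1.92−1) ≈ 727.

k ≈ 1.92, θ ≈ 727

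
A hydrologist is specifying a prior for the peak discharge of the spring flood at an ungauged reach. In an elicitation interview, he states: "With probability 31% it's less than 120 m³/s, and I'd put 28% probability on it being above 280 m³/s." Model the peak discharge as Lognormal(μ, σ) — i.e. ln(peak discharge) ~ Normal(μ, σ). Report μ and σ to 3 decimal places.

If T ~ Lognormal(μ,σ) then ln T ~ Normal(μ,σ), so the p-quantile of ln T is μ + z_p·σ.
ln(120) = 4.787 and ln(280) = 5.635; z_{0.31} = -0.4959, z_{0.72} = 0.5828.
σ = (5.635 − 4.787)/(0.5828 − (-0.4959)) = 0.785.
μ = 4.787 − (-0.4959)·0.785 = 5.177.

μ ≈ 5.177, σ ≈ 0.785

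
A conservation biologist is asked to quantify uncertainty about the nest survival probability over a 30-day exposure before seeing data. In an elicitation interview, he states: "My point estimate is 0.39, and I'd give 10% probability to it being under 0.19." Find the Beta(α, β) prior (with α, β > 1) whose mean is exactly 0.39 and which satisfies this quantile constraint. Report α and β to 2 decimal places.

α ≈ 3.41, β ≈ 5.33

With mean 0.39 fixed, write α = 0.39s, β = 0.61s where s = α+β.
Need P(θ < 0.19) = 0.1 under Beta(0.39s, 0.61s). Normal approximation: (q−m)/√(m(1−m)/s) ≈ z_{0.1} = -1.28, so s ≈ 0.39·0.61·(-1.28)²/(0.19−0.39)² = 9.8.
At s = 9.8: P(θ<0.19) ≈ 0.086. Adjusting to match 0.1 gives s ≈ 8.74.
So α = 0.39·8.74 ≈ 3.41, β = 0.61·8.74 ≈ 5.33.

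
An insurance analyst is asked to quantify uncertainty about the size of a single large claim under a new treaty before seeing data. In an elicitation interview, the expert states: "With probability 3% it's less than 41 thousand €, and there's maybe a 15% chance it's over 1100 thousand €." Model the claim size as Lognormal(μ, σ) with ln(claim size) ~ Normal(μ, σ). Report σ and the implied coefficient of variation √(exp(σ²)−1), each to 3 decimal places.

σ ≈ 1.128, CV ≈ 1.602

If T ~ Lognormal(μ,σ) then ln T ~ Normal(μ,σ), so the p-quantile of ln T is μ + z_p·σ.
ln(41) = 3.714 and ln(1100) = 7.003; z_{0.03} = -1.881, z_{0.85} = 1.036.
σ = (7.003 − 3.714)/(1.036 − (-1.881)) = 1.128.
μ = 3.714 − (-1.881)·1.128 = 5.834.
CV = √(exp(σ²)−1) = √(exp(1.2715)−1) = 1.602.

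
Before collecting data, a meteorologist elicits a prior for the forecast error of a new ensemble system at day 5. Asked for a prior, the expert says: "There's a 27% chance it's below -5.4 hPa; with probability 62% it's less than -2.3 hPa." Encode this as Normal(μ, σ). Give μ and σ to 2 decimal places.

μ = -3.33, σ = 3.38

The p-quantile of Normal(μ,σ) is μ + z_p·σ, with z_{0.27} = -0.6128 and z_{0.62} = 0.3055.
Eliminate σ: μ = (z₂·x₁ − z₁·x₂)/(z₂ − z₁) = (0.3055·-5.4 − (-0.6128)·-2.3)/0.9183 = -3.33.
Then σ = (x₂ − x₁)/(z₂ − z₁) = (-2.3 − -5.4)/0.9183 = 3.38.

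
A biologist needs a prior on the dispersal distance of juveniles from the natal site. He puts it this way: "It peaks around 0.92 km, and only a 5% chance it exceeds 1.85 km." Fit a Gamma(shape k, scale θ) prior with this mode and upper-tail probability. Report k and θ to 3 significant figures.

Gamma(k,θ) with k>1 has mode (k−1)θ, so θ = 0.92/(k−1).
Need P(X < 1.85) = 0.95 with θ tied to k this way. Start at k = 2, θ = 0.92: P(X<1.85) ≈ 0.597.
Too low — raise k to concentrate. Iterating converges to k ≈ 6.68.
Then θ = 0.92/(6.68−1) ≈ 0.162.

k ≈ 6.68, θ ≈ 0.162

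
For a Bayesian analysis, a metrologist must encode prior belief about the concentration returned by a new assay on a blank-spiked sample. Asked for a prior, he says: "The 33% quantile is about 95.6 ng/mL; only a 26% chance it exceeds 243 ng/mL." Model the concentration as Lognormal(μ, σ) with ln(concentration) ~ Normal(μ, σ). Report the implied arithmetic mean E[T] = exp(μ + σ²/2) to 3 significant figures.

If T ~ Lognormal(μ,σ) then ln T ~ Normal(μ,σ), so the p-quantile of ln T is μ + z_p·σ.
ln(95.6) = 4.56 and ln(243) = 5.493; z_{0.33} = -0.4399, z_{0.74} = 0.6433.
σ = (5.493 − 4.56)/(0.6433 − (-0.4399)) = 0.861.
μ = 4.56 − (-0.4399)·0.861 = 4.939.
E[T] = exp(μ + σ²/2) = exp(4.939 + 0.3708) = 202 ng/mL.

E[T] ≈ 202 ng/mL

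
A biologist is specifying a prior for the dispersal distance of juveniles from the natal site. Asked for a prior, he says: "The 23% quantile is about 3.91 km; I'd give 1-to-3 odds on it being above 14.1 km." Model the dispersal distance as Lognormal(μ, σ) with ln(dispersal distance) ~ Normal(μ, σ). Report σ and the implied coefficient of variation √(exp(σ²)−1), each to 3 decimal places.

If T ~ Lognormal(μ,σ) then ln T ~ Normal(μ,σ), so the p-quantile of ln T is μ + z_p·σ.
ln(3.91) = 1.364 and ln(14.1) = 2.646; z_{0.23} = -0.7388, z_{0.75} = 0.6745.
σ = (2.646 − 1.364)/(0.6745 − (-0.7388)) = 0.908.
μ = 1.364 − (-0.7388)·0.908 = 2.034.
CV = √(exp(σ²)−1) = √(exp(0.8236)−1) = 1.131.

σ ≈ 0.908, CV ≈ 1.131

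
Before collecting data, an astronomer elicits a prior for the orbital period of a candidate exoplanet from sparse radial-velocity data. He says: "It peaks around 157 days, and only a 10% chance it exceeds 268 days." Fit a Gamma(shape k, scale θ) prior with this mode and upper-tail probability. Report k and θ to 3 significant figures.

k ≈ 7.62, θ ≈ 23.7

Gamma(k,θ) with k>1 has mode (k−1)θ, so θ = 157/(k−1).
Need P(X < 268) = 0.9 with θ tied to k this way. Start at k = 2, θ = 157: P(X<268) ≈ 0.509.
Too low — raise k to concentrate. Iterating converges to k ≈ 7.62.
Then θ = 157/(7.62−1) ≈ 23.7.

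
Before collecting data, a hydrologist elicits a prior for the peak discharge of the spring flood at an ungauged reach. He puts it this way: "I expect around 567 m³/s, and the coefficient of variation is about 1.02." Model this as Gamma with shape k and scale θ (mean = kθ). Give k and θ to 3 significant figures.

k ≈ 0.961, θ ≈ 590

For Gamma(k, scale θ): mean = kθ, variance = kθ², so CV = 1/√k.
CV = 1.02, hence k = 1/CV² = 0.961.
Then θ = mean/k = 567/0.961 = 590.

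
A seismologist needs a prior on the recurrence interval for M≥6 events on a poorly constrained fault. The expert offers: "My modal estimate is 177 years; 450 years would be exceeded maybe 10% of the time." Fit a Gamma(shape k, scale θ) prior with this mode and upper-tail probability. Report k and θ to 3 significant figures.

Gamma(k,θ) with k>1 has mode (k−1)θ, so θ = 177/(k−1).
Need P(X < 450) = 0.9 with θ tied to k this way. Start at k = 2, θ = 177: P(X<450) ≈ 0.721.
Too low — raise k to concentrate. Iterating converges to k ≈ 3.2.
Then θ = 177/(3.2−1) ≈ 80.3.

k ≈ 3.2, θ ≈ 80.3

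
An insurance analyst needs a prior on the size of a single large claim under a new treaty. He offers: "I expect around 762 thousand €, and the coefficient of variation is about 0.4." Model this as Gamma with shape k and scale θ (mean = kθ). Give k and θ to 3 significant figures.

k ≈ 6.25, θ ≈ 122

For Gamma(k, scale θ): mean = kθ, variance = kθ², so CV = 1/√k.
CV = 0.4, hence k = 1/CV² = 6.25.
Then θ = mean/k = 762/6.25 = 122.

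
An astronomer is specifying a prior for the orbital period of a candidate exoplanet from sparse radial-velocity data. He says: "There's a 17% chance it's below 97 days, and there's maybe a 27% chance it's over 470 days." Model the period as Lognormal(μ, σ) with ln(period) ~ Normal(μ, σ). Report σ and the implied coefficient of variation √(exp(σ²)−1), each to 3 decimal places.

If T ~ Lognormal(μ,σ) then ln T ~ Normal(μ,σ), so the p-quantile of ln T is μ + z_p·σ.
ln(97) = 4.575 and ln(470) = 6.153; z_{0.17} = -0.9542, z_{0.73} = 0.6128.
σ = (6.153 − 4.575)/(0.6128 − (-0.9542)) = 1.007.
μ = 4.575 − (-0.9542)·1.007 = 5.536.
CV = √(exp(σ²)−1) = √(exp(1.0141)−1) = 1.326.

σ ≈ 1.007, CV ≈ 1.326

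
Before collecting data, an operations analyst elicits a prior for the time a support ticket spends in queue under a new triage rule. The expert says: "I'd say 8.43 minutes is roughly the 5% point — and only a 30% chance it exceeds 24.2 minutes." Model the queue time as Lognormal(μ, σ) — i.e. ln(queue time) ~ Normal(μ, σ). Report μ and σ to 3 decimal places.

If T ~ Lognormal(μ,σ) then ln T ~ Normal(μ,σ), so the p-quantile of ln T is μ + z_p·σ.
ln(8.43) = 2.132 and ln(24.2) = 3.186; z_{0.05} = -1.645, z_{0.7} = 0.5244.
σ = (3.186 − 2.132)/(0.5244 − (-1.645)) = 0.486.
μ = 2.132 − (-1.645)·0.486 = 2.931.

μ ≈ 2.931, σ ≈ 0.486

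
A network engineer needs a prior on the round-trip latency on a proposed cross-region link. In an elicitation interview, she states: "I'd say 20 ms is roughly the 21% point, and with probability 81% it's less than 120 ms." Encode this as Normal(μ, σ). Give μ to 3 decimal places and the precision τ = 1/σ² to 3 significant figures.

μ = 67.878, τ = 0.000284

The p-quantile of Normal(μ,σ) is μ + z_p·σ, with z_{0.21} = -0.8064 and z_{0.81} = 0.8779.
Eliminate σ: μ = (z₂·x₁ − z₁·x₂)/(z₂ − z₁) = (0.8779·20 − (-0.8064)·120)/1.684 = 67.878.
Then σ = (x₂ − x₁)/(z₂ − z₁) = (120 − 20)/1.684 = 59.371.
Precision τ = 1/σ² = 1/59.37² = 0.000284.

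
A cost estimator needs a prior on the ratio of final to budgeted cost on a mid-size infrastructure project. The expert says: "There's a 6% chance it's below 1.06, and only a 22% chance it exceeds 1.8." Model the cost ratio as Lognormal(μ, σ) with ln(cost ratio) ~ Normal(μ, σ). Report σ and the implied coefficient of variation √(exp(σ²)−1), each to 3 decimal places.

σ ≈ 0.228, CV ≈ 0.231

If T ~ Lognormal(μ,σ) then ln T ~ Normal(μ,σ), so the p-quantile of ln T is μ + z_p·σ.
ln(1.06) = 0.05827 and ln(1.8) = 0.5878; z_{0.06} = -1.555, z_{0.78} = 0.7722.
σ = (0.5878 − 0.05827)/(0.7722 − (-1.555)) = 0.228.
μ = 0.05827 − (-1.555)·0.228 = 0.412.
CV = √(exp(σ²)−1) = √(exp(0.0518)−1) = 0.231.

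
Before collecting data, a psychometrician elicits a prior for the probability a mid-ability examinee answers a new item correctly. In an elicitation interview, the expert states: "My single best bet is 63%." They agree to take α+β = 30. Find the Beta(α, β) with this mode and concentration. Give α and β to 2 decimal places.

α = 18.64, β = 11.36

For α,β > 1 the Beta mode is (α−1)/(α+β−2). With α+β = 30, the mode is (α−1)/28.
Set (α−1)/28 = 0.63 → α = 1 + 0.63·28 = 18.64.
β = 30 − α = 11.36.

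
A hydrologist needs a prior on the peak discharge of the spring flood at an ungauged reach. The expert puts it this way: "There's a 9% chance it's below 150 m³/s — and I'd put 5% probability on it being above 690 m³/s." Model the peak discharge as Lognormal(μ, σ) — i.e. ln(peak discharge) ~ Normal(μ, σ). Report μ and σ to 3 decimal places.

If T ~ Lognormal(μ,σ) then ln T ~ Normal(μ,σ), so the p-quantile of ln T is μ + z_p·σ.
ln(150) = 5.011 and ln(690) = 6.537; z_{0.09} = -1.341, z_{0.95} = 1.645.
σ = (6.537 − 5.011)/(1.645 − (-1.341)) = 0.511.
μ = 5.011 − (-1.341)·0.511 = 5.696.

μ ≈ 5.696, σ ≈ 0.511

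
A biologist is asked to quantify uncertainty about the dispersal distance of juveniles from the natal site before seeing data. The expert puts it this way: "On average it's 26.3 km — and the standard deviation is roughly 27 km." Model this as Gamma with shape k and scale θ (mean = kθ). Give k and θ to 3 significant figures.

k ≈ 0.949, θ ≈ 27.7

For Gamma(k, scale θ): mean = kθ, variance = kθ², so CV = 1/√k.
CV = SD/mean = 27/26.3 = 1.027, hence k = 1/CV² = 0.949.
Then θ = mean/k = 26.3/0.949 = 27.7.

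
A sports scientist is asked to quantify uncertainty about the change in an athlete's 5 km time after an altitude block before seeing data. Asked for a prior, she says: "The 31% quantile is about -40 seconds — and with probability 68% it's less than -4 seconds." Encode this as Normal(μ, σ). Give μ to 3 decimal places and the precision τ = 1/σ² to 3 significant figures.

μ = -21.474, τ = 0.000716

The p-quantile of Normal(μ,σ) is μ + z_p·σ, with z_{0.31} = -0.4959 and z_{0.68} = 0.4677.
Eliminate σ: μ = (z₂·x₁ − z₁·x₂)/(z₂ − z₁) = (0.4677·-40 − (-0.4959)·-4)/0.9635 = -21.474.
Then σ = (x₂ − x₁)/(z₂ − z₁) = (-4 − -40)/0.9635 = 37.362.
Precision τ = 1/σ² = 1/37.36² = 0.000716.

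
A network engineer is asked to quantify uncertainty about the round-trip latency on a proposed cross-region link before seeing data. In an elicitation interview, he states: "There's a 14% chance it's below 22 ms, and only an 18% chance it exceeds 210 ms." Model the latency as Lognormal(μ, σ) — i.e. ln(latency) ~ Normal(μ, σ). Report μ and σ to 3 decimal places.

μ ≈ 4.312, σ ≈ 1.130

If T ~ Lognormal(μ,σ) then ln T ~ Normal(μ,σ), so the p-quantile of ln T is μ + z_p·σ.
ln(22) = 3.091 and ln(210) = 5.347; z_{0.14} = -1.08, z_{0.82} = 0.9154.
σ = (5.347 − 3.091)/(0.9154 − (-1.08)) = 1.130.
μ = 3.091 − (-1.08)·1.130 = 4.312.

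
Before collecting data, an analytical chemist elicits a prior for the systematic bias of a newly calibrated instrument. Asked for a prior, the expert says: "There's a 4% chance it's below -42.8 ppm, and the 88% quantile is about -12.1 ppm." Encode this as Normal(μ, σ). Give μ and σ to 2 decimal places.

μ = -24.43, σ = 10.49

The p-quantile of Normal(μ,σ) is μ + z_p·σ, with z_{0.04} = -1.751 and z_{0.88} = 1.175.
Eliminate σ: μ = (z₂·x₁ − z₁·x₂)/(z₂ − z₁) = (1.175·-42.8 − (-1.751)·-12.1)/2.926 = -24.43.
Then σ = (x₂ − x₁)/(z₂ − z₁) = (-12.1 − -42.8)/2.926 = 10.49.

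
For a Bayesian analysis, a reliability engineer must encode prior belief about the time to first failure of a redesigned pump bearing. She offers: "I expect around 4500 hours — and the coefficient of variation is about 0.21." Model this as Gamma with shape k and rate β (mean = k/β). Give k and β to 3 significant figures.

k ≈ 22.7, β ≈ 0.00504

For Gamma(k, rate β): mean = k/β, variance = k/β², so CV = 1/√k.
CV = 0.21, hence k = 1/CV² = 22.7.
Then β = k/mean = 22.7/4500 = 0.00504.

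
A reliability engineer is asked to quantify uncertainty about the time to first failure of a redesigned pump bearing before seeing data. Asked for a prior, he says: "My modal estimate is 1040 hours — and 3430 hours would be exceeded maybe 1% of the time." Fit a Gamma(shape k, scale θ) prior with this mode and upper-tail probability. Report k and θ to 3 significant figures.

Gamma(k,θ) with k>1 has mode (k−1)θ, so θ = 1040/(k−1).
Need P(X < 3430) = 0.99 with θ tied to k this way. Start at k = 2, θ = 1040: P(X<3430) ≈ 0.841.
Too low — raise k to concentrate. Iterating converges to k ≈ 4.09.
Then θ = 1040/(4.09−1) ≈ 337.

k ≈ 4.09, θ ≈ 337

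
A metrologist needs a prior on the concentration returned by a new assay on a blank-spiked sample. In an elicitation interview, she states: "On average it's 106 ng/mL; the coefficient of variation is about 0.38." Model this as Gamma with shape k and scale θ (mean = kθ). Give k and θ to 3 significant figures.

For Gamma(k, scale θ): mean = kθ, variance = kθ², so CV = 1/√k.
CV = 0.38, hence k = 1/CV² = 6.93.
Then θ = mean/k = 106/6.93 = 15.3.

k ≈ 6.93, θ ≈ 15.3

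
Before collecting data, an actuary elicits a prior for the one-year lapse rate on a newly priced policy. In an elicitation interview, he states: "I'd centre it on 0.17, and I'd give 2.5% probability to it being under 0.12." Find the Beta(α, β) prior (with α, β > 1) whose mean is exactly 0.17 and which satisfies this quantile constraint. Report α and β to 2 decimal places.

With mean 0.17 fixed, write α = 0.17s, β = 0.83s where s = α+β.
Need P(θ < 0.12) = 0.025 under Beta(0.17s, 0.83s). Normal approximation: (q−m)/√(m(1−m)/s) ≈ z_{0.025} = -1.96, so s ≈ 0.17·0.83·(-1.96)²/(0.12−0.17)² = 216.8.
At s = 216.8: P(θ<0.12) ≈ 0.018. Adjusting to match 0.025 gives s ≈ 188.77.
So α = 0.17·188.77 ≈ 32.09, β = 0.83·188.77 ≈ 156.68.

α ≈ 32.09, β ≈ 156.68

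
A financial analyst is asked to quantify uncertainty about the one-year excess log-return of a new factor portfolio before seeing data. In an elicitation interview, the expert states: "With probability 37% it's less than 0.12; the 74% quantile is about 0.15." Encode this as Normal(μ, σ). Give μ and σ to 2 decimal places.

The p-quantile of Normal(μ,σ) is μ + z_p·σ, with z_{0.37} = -0.3319 and z_{0.74} = 0.6433.
Eliminate σ: μ = (z₂·x₁ − z₁·x₂)/(z₂ − z₁) = (0.6433·0.12 − (-0.3319)·0.15)/0.9752 = 0.13.
Then σ = (x₂ − x₁)/(z₂ − z₁) = (0.15 − 0.12)/0.9752 = 0.03.

μ = 0.13, σ = 0.03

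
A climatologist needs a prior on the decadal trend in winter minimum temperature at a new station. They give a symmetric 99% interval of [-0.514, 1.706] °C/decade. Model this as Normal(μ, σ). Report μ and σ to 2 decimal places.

A symmetric 99% interval runs μ ± z·σ with z = 2.576.
Half-width = 1.11, so σ = 1.11/2.576 = 0.43.
μ is the interval midpoint, 0.60.

μ = 0.60, σ = 0.43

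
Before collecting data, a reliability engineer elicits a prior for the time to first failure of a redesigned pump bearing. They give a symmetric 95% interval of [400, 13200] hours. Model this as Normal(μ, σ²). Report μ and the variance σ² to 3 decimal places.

μ = 6800.000, σ² = 10662615.926

A symmetric 95% interval runs μ ± z·σ with z = 1.96.
Half-width = 6400, so σ = 6400/1.96 = 3265.3661 and σ² = 10662615.926.
μ is the interval midpoint, 6800.000.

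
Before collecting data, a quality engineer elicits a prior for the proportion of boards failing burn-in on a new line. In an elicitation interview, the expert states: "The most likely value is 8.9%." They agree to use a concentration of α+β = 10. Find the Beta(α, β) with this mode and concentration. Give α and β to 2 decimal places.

For α,β > 1 the Beta mode is (α−1)/(α+β−2). With α+β = 10, the mode is (α−1)/8.
Set (α−1)/8 = 0.089 → α = 1 + 0.089·8 = 1.71.
β = 10 − α = 8.29.

α = 1.71, β = 8.29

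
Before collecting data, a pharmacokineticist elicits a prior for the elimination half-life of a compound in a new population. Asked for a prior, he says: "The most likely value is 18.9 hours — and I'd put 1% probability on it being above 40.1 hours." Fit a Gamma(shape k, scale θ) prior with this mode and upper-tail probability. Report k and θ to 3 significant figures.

Gamma(k,θ) with k>1 has mode (k−1)θ, so θ = 18.9/(k−1).
Need P(X < 40.1) = 0.99 with θ tied to k this way. Start at k = 2, θ = 18.9: P(X<40.1) ≈ 0.626.
Too low — raise k to concentrate. Iterating converges to k ≈ 9.58.
Then θ = 18.9/(9.58−1) ≈ 2.2.

k ≈ 9.58, θ ≈ 2.2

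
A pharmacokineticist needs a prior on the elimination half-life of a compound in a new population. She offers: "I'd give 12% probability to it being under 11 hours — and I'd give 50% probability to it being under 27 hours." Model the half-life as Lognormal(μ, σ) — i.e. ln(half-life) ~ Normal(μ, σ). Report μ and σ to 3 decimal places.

If T ~ Lognormal(μ,σ) then ln T ~ Normal(μ,σ), so the p-quantile of ln T is μ + z_p·σ.
ln(11) = 2.398 and ln(27) = 3.296; z_{0.12} = -1.175, z_{0.5} = 0.
σ = (3.296 − 2.398)/(0 − (-1.175)) = 0.764.
μ = 2.398 − (-1.175)·0.764 = 3.296.

μ ≈ 3.296, σ ≈ 0.764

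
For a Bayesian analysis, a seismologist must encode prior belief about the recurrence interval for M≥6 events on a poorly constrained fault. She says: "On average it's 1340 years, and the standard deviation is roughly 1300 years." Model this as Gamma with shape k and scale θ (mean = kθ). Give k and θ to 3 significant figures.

k ≈ 1.06, θ ≈ 1260

For Gamma(k, scale θ): mean = kθ, variance = kθ², so CV = 1/√k.
CV = SD/mean = 1300/1340 = 0.9701, hence k = 1/CV² = 1.06.
Then θ = mean/k = 1340/1.06 = 1260.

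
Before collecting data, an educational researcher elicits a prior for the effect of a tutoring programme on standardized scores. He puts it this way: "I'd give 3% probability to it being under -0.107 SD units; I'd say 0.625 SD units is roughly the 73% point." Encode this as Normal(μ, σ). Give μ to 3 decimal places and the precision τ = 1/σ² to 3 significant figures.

For Normal(μ,σ), the p-quantile is μ + z_p·σ. Here z_{0.03} = -1.881, z_{0.73} = 0.6128.
So -0.107 = μ − 1.881σ and 0.625 = μ + 0.6128σ.
Subtracting: σ = (0.625 − -0.107)/(0.6128 − (-1.881)) = 0.294.
Then μ = -0.107 − (-1.881)·0.294 = 0.445.
Precision τ = 1/σ² = 1/0.2936² = 11.6.

μ = 0.445, τ = 11.6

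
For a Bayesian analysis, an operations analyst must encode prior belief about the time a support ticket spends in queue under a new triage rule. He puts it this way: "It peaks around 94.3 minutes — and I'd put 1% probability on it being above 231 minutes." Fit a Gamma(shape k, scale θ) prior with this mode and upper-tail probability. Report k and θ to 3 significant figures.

k ≈ 6.87, θ ≈ 16.1

Gamma(k,θ) with k>1 has mode (k−1)θ, so θ = 94.3/(k−1).
Need P(X < 231) = 0.99 with θ tied to k this way. Start at k = 2, θ = 94.3: P(X<231) ≈ 0.702.
Too low — raise k to concentrate. Iterating converges to k ≈ 6.87.
Then θ = 94.3/(6.87−1) ≈ 16.1.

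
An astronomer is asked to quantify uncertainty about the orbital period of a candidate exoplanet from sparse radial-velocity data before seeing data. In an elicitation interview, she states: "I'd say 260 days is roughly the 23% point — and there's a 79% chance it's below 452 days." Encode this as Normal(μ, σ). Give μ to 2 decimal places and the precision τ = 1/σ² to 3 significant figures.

The p-quantile of Normal(μ,σ) is μ + z_p·σ, with z_{0.23} = -0.7388 and z_{0.79} = 0.8064.
Eliminate σ: μ = (z₂·x₁ − z₁·x₂)/(z₂ − z₁) = (0.8064·260 − (-0.7388)·452)/1.545 = 351.80.
Then σ = (x₂ − x₁)/(z₂ − z₁) = (452 − 260)/1.545 = 124.25.
Precision τ = 1/σ² = 1/124.3² = 6.48e-05.

μ = 351.80, τ = 6.48e-05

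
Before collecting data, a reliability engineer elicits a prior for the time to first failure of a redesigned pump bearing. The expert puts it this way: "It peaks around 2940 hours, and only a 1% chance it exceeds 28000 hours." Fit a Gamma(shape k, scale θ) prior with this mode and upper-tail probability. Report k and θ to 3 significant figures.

Gamma(k,θ) with k>1 has mode (k−1)θ, so θ = 2940/(k−1).
Need P(X < 28000) = 0.99 with θ tied to k this way. Start at k = 2, θ = 2940: P(X<28000) ≈ 0.999.
Too high — lower k to spread out. Iterating converges to k ≈ 1.62.
Then θ = 2940/(1.62−1) ≈ 4740.

k ≈ 1.62, θ ≈ 4740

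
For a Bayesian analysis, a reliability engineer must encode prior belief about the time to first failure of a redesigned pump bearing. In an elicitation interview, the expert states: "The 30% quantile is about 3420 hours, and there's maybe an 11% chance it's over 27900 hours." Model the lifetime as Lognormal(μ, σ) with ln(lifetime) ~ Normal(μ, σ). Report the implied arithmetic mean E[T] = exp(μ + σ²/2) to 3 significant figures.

If T ~ Lognormal(μ,σ) then ln T ~ Normal(μ,σ), so the p-quantile of ln T is μ + z_p·σ.
ln(3420) = 8.137 and ln(27900) = 10.24; z_{0.3} = -0.5244, z_{0.89} = 1.227.
σ = (10.24 − 8.137)/(1.227 − (-0.5244)) = 1.199.
μ = 8.137 − (-0.5244)·1.199 = 8.766.
E[T] = exp(μ + σ²/2) = exp(8.766 + 0.7185) = 13200 hours.

E[T] ≈ 13200 hours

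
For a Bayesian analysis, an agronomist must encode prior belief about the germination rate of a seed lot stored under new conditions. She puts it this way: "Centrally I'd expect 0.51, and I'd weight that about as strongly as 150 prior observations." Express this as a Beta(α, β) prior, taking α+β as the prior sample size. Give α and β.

Under the effective-sample-size interpretation, Beta(α, β) has prior mean α/(α+β) and prior sample size α+β.
So α+β = 150 and α/(α+β) = 0.51, giving α = 0.51·150 = 76.5 and β = 150 − 76.5 = 73.5.

α = 76.5, β = 73.5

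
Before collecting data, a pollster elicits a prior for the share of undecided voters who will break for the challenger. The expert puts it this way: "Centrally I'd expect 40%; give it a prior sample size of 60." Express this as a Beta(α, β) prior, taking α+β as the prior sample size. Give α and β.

α = 24, β = 36

Under the effective-sample-size interpretation, Beta(α, β) has prior mean α/(α+β) and prior sample size α+β.
So α+β = 60 and α/(α+β) = 0.4, giving α = 0.4·60 = 24 and β = 60 − 24 = 36.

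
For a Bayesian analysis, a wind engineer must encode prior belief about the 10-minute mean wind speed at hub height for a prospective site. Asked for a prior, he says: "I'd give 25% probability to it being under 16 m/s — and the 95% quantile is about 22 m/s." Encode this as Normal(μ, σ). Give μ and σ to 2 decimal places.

The p-quantile of Normal(μ,σ) is μ + z_p·σ, with z_{0.25} = -0.6745 and z_{0.95} = 1.645.
Eliminate σ: μ = (z₂·x₁ − z₁·x₂)/(z₂ − z₁) = (1.645·16 − (-0.6745)·22)/2.319 = 17.74.
Then σ = (x₂ − x₁)/(z₂ − z₁) = (22 − 16)/2.319 = 2.59.

μ = 17.74, σ = 2.59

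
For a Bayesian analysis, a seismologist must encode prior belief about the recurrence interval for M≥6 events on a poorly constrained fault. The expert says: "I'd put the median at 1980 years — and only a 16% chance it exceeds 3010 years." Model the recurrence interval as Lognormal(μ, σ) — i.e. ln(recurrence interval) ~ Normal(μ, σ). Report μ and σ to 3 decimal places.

If T ~ Lognormal(μ,σ) then ln T ~ Normal(μ,σ), so the p-quantile of ln T is μ + z_p·σ.
ln(1980) = 7.591 and ln(3010) = 8.01; z_{0.5} = 0, z_{0.84} = 0.9945.
σ = (8.01 − 7.591)/(0.9945 − (0)) = 0.421.
μ = 7.591 − (0)·0.421 = 7.591.

μ ≈ 7.591, σ ≈ 0.421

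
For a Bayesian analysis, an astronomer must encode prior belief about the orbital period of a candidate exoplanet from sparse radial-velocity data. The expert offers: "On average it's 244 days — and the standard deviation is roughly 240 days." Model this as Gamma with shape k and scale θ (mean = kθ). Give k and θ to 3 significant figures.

For Gamma(k, scale θ): mean = kθ, variance = kθ², so CV = 1/√k.
CV = SD/mean = 240/244 = 0.9836, hence k = 1/CV² = 1.03.
Then θ = mean/k = 244/1.03 = 236.

k ≈ 1.03, θ ≈ 236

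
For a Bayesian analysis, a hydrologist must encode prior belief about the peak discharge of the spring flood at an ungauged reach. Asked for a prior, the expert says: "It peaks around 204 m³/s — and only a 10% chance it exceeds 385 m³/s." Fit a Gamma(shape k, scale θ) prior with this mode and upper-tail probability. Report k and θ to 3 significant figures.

Gamma(k,θ) with k>1 has mode (k−1)θ, so θ = 204/(k−1).
Need P(X < 385) = 0.9 with θ tied to k this way. Start at k = 2, θ = 204: P(X<385) ≈ 0.563.
Too low — raise k to concentrate. Iterating converges to k ≈ 5.74.
Then θ = 204/(5.74−1) ≈ 43.1.

k ≈ 5.74, θ ≈ 43.1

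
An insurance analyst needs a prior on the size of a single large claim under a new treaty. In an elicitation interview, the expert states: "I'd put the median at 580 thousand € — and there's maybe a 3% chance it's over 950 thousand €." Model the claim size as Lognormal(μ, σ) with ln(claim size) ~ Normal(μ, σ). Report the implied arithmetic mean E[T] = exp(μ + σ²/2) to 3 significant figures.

If T ~ Lognormal(μ,σ) then ln T ~ Normal(μ,σ), so the p-quantile of ln T is μ + z_p·σ.
ln(580) = 6.363 and ln(950) = 6.856; z_{0.5} = 0, z_{0.97} = 1.881.
σ = (6.856 − 6.363)/(1.881 − (0)) = 0.262.
μ = 6.363 − (0)·0.262 = 6.363.
E[T] = exp(μ + σ²/2) = exp(6.363 + 0.0344) = 600 thousand €.

E[T] ≈ 600 thousand €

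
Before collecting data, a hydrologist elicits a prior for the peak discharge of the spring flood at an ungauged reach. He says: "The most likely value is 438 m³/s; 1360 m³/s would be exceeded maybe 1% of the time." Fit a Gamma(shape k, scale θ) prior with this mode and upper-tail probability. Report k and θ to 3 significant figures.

Gamma(k,θ) with k>1 has mode (k−1)θ, so θ = 438/(k−1).
Need P(X < 1360) = 0.99 with θ tied to k this way. Start at k = 2, θ = 438: P(X<1360) ≈ 0.816.
Too low — raise k to concentrate. Iterating converges to k ≈ 4.48.
Then θ = 438/(4.48−1) ≈ 126.

k ≈ 4.48, θ ≈ 126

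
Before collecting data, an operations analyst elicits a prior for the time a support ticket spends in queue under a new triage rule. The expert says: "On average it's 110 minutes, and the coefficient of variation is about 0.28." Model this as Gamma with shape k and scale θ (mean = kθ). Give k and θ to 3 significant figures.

For Gamma(k, scale θ): mean = kθ, variance = kθ², so CV = 1/√k.
CV = 0.28, hence k = 1/CV² = 12.8.
Then θ = mean/k = 110/12.8 = 8.62.

k ≈ 12.8, θ ≈ 8.62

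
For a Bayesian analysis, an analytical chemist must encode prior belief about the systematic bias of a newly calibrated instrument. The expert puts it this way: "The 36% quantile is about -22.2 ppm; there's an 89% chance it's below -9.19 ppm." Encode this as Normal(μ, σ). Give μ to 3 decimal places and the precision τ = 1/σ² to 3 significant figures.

For Normal(μ,σ), the p-quantile is μ + z_p·σ. Here z_{0.36} = -0.3585, z_{0.89} = 1.227.
So -22.2 = μ − 0.3585σ and -9.19 = μ + 1.227σ.
Subtracting: σ = (-9.19 − -22.2)/(1.227 − (-0.3585)) = 8.208.
Then μ = -22.2 − (-0.3585)·8.208 = -19.258.
Precision τ = 1/σ² = 1/8.208² = 0.0148.

μ = -19.258, τ = 0.0148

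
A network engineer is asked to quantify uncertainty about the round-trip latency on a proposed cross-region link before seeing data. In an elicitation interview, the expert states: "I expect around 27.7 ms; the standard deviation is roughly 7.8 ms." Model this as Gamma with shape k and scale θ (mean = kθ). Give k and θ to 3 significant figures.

k ≈ 12.6, θ ≈ 2.2

For Gamma(k, scale θ): mean = kθ, variance = kθ², so CV = 1/√k.
CV = SD/mean = 7.8/27.7 = 0.2816, hence k = 1/CV² = 12.6.
Then θ = mean/k = 27.7/12.6 = 2.2.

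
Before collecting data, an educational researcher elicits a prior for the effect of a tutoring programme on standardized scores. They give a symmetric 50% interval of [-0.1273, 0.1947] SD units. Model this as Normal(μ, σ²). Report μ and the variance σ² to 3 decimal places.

A symmetric 50% interval runs μ ± z·σ with z = 0.6745.
Half-width = 0.161, so σ = 0.161/0.6745 = 0.2387 and σ² = 0.057.
μ is the interval midpoint, 0.034.

μ = 0.034, σ² = 0.057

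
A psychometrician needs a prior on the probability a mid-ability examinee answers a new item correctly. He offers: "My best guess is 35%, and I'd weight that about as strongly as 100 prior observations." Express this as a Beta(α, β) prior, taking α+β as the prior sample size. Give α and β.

α = 35, β = 65

Under the effective-sample-size interpretation, Beta(α, β) has prior mean α/(α+β) and prior sample size α+β.
So α+β = 100 and α/(α+β) = 0.35, giving α = 0.35·100 = 35 and β = 100 − 35 = 65.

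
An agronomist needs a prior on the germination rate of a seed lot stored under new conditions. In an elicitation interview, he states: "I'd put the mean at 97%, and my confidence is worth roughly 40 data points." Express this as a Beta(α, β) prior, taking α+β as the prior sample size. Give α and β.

α = 38.8, β = 1.2

Under the effective-sample-size interpretation, Beta(α, β) has prior mean α/(α+β) and prior sample size α+β.
So α+β = 40 and α/(α+β) = 0.97, giving α = 0.97·40 = 38.8 and β = 40 − 38.8 = 1.2.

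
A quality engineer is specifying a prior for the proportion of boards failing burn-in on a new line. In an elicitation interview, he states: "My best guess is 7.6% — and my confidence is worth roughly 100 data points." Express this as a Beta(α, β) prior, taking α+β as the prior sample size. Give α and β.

α = 7.6, β = 92.4

Under the effective-sample-size interpretation, Beta(α, β) has prior mean α/(α+β) and prior sample size α+β.
So α+β = 100 and α/(α+β) = 0.076, giving α = 0.076·100 = 7.6 and β = 100 − 7.6 = 92.4.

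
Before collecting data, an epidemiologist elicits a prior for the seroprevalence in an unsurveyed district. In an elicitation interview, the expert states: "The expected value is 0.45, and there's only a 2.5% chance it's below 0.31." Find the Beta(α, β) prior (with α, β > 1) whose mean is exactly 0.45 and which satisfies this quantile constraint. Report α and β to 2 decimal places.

With mean 0.45 fixed, write α = 0.45s, β = 0.55s where s = α+β.
Need P(θ < 0.31) = 0.025 under Beta(0.45s, 0.55s). Normal approximation: (q−m)/√(m(1−m)/s) ≈ z_{0.025} = -1.96, so s ≈ 0.45·0.55·(-1.96)²/(0.31−0.45)² = 48.5.
At s = 48.5: P(θ<0.31) ≈ 0.022. Adjusting to match 0.025 gives s ≈ 45.64.
So α = 0.45·45.64 ≈ 20.54, β = 0.55·45.64 ≈ 25.10.

α ≈ 20.54, β ≈ 25.10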